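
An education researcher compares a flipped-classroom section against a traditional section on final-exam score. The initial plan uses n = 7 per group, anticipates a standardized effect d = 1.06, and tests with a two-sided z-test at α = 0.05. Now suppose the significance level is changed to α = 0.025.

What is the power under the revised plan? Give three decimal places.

Power ≈ 0.398

δ = d·√(n/2) = 1.06 × √(7/2) = 1.9831 (unchanged). New critical value: z_{0.0125} = 2.241.
Revised power = Φ(δ − 2.241) + Φ(−δ − 2.241) = Φ(-0.258) + Φ(-4.224) = 0.3981 + 0.0000 = 0.3981.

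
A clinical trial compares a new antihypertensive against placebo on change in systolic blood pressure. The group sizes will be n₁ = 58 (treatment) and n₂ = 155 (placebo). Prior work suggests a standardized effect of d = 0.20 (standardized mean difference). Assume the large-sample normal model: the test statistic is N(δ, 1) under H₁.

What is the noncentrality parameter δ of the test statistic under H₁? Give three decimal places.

The noncentrality parameter scales effect size by the design's sample-size factor: δ = d / √(1/n₁ + 1/n₂) = 0.20 / √(1/58 + 1/155) = 1.2993

δ ≈ 1.299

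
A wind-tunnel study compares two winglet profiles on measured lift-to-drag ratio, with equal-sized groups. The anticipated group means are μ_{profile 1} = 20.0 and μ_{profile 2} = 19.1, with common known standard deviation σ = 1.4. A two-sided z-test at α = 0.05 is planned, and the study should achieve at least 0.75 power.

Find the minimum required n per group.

n = 34 per group

Standardized effect: d = |μ_{profile 1} − μ_{profile 2}| / σ = |20.0 − 19.1| / 1.4 = 0.6429
Set Φ(δ − 1.960) = 0.75; then δ − 1.960 = Φ⁻¹(0.75) = 0.674, giving δ = 2.634.
(Ignoring the negligible lower-tail rejection probability gives the usual closed-form inversion.)
δ = d·√(n/2) ⇒ n = 2(δ/d)² = 2 × (2.634 / 0.6429)² = 33.59.
Rounding up, n = 34 per group.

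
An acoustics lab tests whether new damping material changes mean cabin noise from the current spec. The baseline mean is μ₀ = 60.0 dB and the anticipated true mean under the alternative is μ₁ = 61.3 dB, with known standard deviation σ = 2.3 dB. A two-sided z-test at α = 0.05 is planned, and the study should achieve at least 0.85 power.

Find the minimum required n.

n = 29

Standardized effect: d = |μ₁ − μ₀| / σ = |61.3 − 60.0| / 2.3 = 0.5652
Set Φ(δ − 1.960) = 0.85; then δ − 1.960 = Φ⁻¹(0.85) = 1.036, giving δ = 2.996.
(For δ > 0 the lower-tail rejection region contributes negligibly to power, so the one-term inversion is standard.)
δ = d·√n ⇒ n = (δ/d)² = (2.996 / 0.5652)² = 28.10.
Rounding up, n = 29.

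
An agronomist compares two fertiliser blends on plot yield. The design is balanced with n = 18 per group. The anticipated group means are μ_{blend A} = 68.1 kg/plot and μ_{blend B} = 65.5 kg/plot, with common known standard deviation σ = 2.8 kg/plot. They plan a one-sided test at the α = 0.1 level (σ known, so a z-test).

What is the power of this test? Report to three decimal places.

Standardized effect: d = |μ_{blend A} − μ_{blend B}| / σ = |68.1 − 65.5| / 2.8 = 0.9286
Noncentrality parameter: δ = d·√(n/2) = 0.9286 × √(18/2) = 2.7857
Critical value for a one-sided test at α = 0.1: z_α = 1.282.
Power = Φ(δ − 1.282) = Φ(1.504) = 0.9337.

Power ≈ 0.934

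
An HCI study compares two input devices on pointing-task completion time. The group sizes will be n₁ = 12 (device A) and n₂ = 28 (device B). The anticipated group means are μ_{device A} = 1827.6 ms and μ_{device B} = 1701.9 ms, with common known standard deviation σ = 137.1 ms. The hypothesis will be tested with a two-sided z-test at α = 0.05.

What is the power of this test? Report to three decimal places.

Power ≈ 0.757

Standardized effect: d = |μ_{device A} − μ_{device B}| / σ = |1827.6 − 1701.9| / 137.1 = 0.9168
Noncentrality parameter: δ = d / √(1/n₁ + 1/n₂) = 0.9168 / √(1/12 + 1/28) = 2.6573
Critical value for a two-sided test at α = 0.05: z_{α/2} = 1.960.
Power = Φ(δ − 1.960) + Φ(−δ − 1.960) = Φ(0.697) + Φ(-4.617) = 0.7572 + 0.0000 = 0.7572.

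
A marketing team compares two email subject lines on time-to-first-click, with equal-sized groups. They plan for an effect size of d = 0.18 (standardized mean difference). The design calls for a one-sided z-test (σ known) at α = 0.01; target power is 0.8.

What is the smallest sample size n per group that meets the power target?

For power 0.8 need Φ(δ − z_{0.01}) = 0.8, so δ = z_{0.01} + z_{0.20} = 2.326 + 0.842 = 3.168.
δ = d·√(n/2) ⇒ n = 2(δ/d)² = 2 × (3.168 / 0.18)² = 619.51.
Round up to the next whole unit.

n = 620 per group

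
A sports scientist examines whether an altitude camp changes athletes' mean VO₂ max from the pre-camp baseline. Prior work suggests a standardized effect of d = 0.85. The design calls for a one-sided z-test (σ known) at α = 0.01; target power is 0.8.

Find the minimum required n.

For power 0.8 need Φ(δ − z_{0.01}) = 0.8, so δ = z_{0.01} + z_{0.20} = 2.326 + 0.842 = 3.168.
δ = d·√n ⇒ n = (δ/d)² = (3.168 / 0.85)² = 13.89.
Round up to the next whole unit.

n = 14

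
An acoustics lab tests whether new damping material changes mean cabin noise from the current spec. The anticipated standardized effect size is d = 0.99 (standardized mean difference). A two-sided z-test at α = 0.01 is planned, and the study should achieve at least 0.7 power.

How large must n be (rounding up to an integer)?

n = 10

For power 0.7 need Φ(δ − z_{0.005}) = 0.7, so δ = z_{0.005} + z_{0.30} = 2.576 + 0.524 = 3.100.
(Ignoring the negligible lower-tail rejection probability gives the usual closed-form inversion.)
δ = d·√n ⇒ n = (δ/d)² = (3.100 / 0.99)² = 9.81.
Rounding up, n = 10.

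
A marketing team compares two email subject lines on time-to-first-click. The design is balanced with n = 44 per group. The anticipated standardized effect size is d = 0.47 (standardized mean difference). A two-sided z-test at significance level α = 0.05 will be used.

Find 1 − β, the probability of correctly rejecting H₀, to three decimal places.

Noncentrality parameter: δ = d·√(n/2) = 0.47 × √(44/2) = 2.2045
Two-sided α = 0.05 → critical value z_{0.025} = 1.960.
Power = Φ(δ − 1.960) + Φ(−δ − 1.960) = Φ(0.245) + Φ(-4.164) = 0.5966 + 0.0000 = 0.5966.

Power ≈ 0.597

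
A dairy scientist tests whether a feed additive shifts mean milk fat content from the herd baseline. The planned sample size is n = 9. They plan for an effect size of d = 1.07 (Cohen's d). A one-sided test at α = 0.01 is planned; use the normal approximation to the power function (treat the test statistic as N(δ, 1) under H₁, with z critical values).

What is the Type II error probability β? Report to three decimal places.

Noncentrality parameter: δ = d·√n = 1.07 × √9 = 3.2100
Critical value for a one-sided test at α = 0.01: z_α = 2.326.
Power = P(Z > 2.326 − δ) = Φ(0.884) = 0.8116.
Type II error: β = 1 − power = 1 − 0.8116 = 0.1884.

β ≈ 0.188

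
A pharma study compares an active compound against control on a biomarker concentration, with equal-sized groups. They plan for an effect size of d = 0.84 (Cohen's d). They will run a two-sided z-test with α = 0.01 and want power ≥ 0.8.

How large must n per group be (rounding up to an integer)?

n = 34 per group

For power 0.8 need Φ(δ − z_{0.005}) = 0.8, so δ = z_{0.005} + z_{0.20} = 2.576 + 0.842 = 3.417.
(Ignoring the negligible lower-tail rejection probability gives the usual closed-form inversion.)
δ = d·√(n/2) ⇒ n = 2(δ/d)² = 2 × (3.417 / 0.84)² = 33.10.
Rounding up, n = 34 per group.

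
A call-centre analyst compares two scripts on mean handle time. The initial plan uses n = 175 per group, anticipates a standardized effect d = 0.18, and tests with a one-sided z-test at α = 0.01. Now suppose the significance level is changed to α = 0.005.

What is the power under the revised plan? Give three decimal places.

Power ≈ 0.186

δ = d·√(n/2) = 0.18 × √(175/2) = 1.6837 (unchanged). New critical value: z_{0.005} = 2.576.
Revised power = Φ(δ − 2.576) = Φ(-0.892) = 0.1862.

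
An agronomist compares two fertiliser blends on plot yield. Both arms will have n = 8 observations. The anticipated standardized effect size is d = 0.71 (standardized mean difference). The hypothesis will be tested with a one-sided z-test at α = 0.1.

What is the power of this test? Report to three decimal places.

Power ≈ 0.555

Noncentrality parameter: δ = d·√(n/2) = 0.71 × √(8/2) = 1.4200
One-sided α = 0.1 → critical value z_{0.1} = 1.282.
Power = Φ(δ − 1.282) = Φ(0.138) = 0.5551.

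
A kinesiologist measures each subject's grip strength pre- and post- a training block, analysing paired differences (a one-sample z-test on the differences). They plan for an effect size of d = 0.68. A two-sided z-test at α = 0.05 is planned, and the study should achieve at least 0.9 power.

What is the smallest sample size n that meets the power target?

For power 0.9 need Φ(δ − z_{0.025}) = 0.9, so δ = z_{0.025} + z_{0.10} = 1.960 + 1.282 = 3.242.
(The Φ(−δ − z_{α/2}) term is vanishingly small for δ > 0 and is dropped in the standard sample-size formula.)
δ = d·√n ⇒ n = (δ/d)² = (3.242 / 0.68)² = 22.72.
Rounding up, n = 23.

n = 23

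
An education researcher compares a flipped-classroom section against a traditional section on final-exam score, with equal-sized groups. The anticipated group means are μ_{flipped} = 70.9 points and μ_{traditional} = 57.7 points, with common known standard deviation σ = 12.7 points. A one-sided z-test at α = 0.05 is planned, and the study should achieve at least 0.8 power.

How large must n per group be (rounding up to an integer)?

Standardized effect: d = |μ_{flipped} − μ_{traditional}| / σ = |70.9 − 57.7| / 12.7 = 1.0394
Set Φ(δ − 1.645) = 0.8; then δ − 1.645 = Φ⁻¹(0.8) = 0.842, giving δ = 2.486.
δ = d·√(n/2) ⇒ n = 2(δ/d)² = 2 × (2.486 / 1.0394)² = 11.45.
Rounding up, n = 12 per group.

n = 12 per group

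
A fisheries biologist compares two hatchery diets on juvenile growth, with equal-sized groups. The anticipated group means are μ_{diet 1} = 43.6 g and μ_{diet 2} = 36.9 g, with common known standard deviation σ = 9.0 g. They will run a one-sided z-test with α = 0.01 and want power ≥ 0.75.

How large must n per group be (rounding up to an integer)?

Standardized effect: d = |μ_{diet 1} − μ_{diet 2}| / σ = |43.6 − 36.9| / 9.0 = 0.7444
Set Φ(δ − 2.326) = 0.75; then δ − 2.326 = Φ⁻¹(0.75) = 0.674, giving δ = 3.001.
δ = d·√(n/2) ⇒ n = 2(δ/d)² = 2 × (3.001 / 0.7444)² = 32.50.
Rounding up, n = 33 per group.

n = 33 per group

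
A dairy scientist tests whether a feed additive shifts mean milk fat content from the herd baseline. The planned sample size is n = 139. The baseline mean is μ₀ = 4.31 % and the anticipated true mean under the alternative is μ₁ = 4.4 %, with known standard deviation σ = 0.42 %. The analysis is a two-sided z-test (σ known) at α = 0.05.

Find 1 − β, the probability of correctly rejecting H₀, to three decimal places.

Power ≈ 0.714

Standardized effect: d = |μ₁ − μ₀| / σ = |4.4 − 4.31| / 0.42 = 0.2143
Noncentrality parameter: δ = d·√n = 0.2143 × √139 = 2.5264
Two-sided α = 0.05 → critical value z_{0.025} = 1.960.
Power = Φ(δ − 1.960) + Φ(−δ − 1.960) = Φ(0.566) + Φ(-4.486) = 0.7144 + 0.0000 = 0.7145.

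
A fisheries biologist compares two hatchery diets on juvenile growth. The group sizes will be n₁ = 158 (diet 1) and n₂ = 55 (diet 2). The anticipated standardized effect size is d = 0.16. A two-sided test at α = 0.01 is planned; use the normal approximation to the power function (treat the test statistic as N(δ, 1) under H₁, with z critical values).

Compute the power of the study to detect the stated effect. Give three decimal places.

Power ≈ 0.060

Noncentrality parameter: λ = d / √(1/n₁ + 1/n₂) = 0.16 / √(1/158 + 1/55) = 1.0220
Critical value for a two-sided test at α = 0.01: z_{α/2} = 2.576.
Power = Φ(λ − 2.576) + Φ(−λ − 2.576) = Φ(-1.554) + Φ(-3.598) = 0.0601 + 0.0002 = 0.0603.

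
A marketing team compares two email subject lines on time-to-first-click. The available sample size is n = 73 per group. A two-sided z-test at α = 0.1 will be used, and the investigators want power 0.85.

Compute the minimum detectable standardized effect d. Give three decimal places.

d ≈ 0.444

Need Φ(δ − 1.645) = 0.85, so δ = 1.645 + 1.036 = 2.681.
(Lower-tail contribution to power is negligible for δ > 0.)
δ = d·√(n/2) ⇒ d = δ/√(n/2) = 2.681/√(73/2) = 0.4438.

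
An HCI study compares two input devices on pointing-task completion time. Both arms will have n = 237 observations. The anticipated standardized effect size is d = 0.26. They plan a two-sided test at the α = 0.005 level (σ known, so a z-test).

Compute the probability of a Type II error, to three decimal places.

Noncentrality parameter: δ = d·√(n/2) = 0.26 × √(237/2) = 2.8303
Two-sided α = 0.005 → critical value z_{0.0025} = 2.807.
Power = Φ(δ − 2.807) + Φ(−δ − 2.807) = Φ(0.023) + Φ(-5.637) = 0.5093 + 0.0000 = 0.5093.
Type II error: β = 1 − power = 1 − 0.5093 = 0.4907.

β ≈ 0.491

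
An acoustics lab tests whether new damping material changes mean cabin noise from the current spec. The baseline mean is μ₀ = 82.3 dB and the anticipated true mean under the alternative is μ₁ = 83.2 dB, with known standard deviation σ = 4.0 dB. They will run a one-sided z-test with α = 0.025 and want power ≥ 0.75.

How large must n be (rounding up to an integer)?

Standardized effect: d = |μ₁ − μ₀| / σ = |83.2 − 82.3| / 4.0 = 0.2250
For power 0.75 need Φ(δ − z_{0.025}) = 0.75, so δ = z_{0.025} + z_{0.25} = 1.960 + 0.674 = 2.634.
δ = d·√n ⇒ n = (δ/d)² = (2.634 / 0.2250)² = 137.09.
Rounding up, n = 138.

n = 138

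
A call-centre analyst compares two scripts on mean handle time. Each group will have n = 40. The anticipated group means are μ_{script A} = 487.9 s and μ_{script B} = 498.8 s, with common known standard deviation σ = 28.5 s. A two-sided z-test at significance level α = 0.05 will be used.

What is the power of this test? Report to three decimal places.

Power ≈ 0.402

Standardized effect: d = |μ_{script A} − μ_{script B}| / σ = |487.9 − 498.8| / 28.5 = 0.3825
Noncentrality parameter: δ = d·√(n/2) = 0.3825 × √(40/2) = 1.7104
Two-sided α = 0.05 → critical value z_{0.025} = 1.960.
Power = Φ(δ − 1.960) + Φ(−δ − 1.960) = Φ(-0.250) + Φ(-3.670) = 0.4015 + 0.0001 = 0.4016.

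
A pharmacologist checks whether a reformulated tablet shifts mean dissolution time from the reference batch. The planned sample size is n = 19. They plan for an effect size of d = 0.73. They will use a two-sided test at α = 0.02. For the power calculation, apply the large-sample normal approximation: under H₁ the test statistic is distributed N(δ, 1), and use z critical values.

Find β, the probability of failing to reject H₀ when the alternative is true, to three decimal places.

Noncentrality parameter: δ = d·√n = 0.73 × √19 = 3.1820
Two-sided α = 0.02 → critical value z_{0.01} = 2.326.
Power = Φ(δ − 2.326) + Φ(−δ − 2.326) = Φ(0.856) + Φ(-5.508) = 0.8039 + 0.0000 = 0.8039.
Type II error: β = 1 − power = 1 − 0.8039 = 0.1961.

β ≈ 0.196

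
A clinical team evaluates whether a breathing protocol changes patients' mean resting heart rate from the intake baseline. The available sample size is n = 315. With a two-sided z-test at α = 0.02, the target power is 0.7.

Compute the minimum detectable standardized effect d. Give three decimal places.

d ≈ 0.161

Required noncentrality: δ = z_{0.01} + z_{0.30} = 2.326 + 0.524 = 2.851.
(The second rejection-region term Φ(−δ − z_{α/2}) is negligible and dropped.)
δ = d·√n ⇒ d = δ/√n = 2.851/√315 = 0.1606.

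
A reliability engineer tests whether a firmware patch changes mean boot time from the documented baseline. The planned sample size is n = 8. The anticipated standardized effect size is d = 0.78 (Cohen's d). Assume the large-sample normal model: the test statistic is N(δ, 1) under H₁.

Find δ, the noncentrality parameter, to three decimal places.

δ ≈ 2.206

δ = d·√n = 0.78 × √8 = 2.2062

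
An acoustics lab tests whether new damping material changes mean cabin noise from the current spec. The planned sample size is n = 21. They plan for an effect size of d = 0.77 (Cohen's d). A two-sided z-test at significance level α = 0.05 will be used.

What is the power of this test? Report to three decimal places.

Noncentrality parameter: δ = d·√n = 0.77 × √21 = 3.5286
Critical value for a two-sided test at α = 0.05: z_{α/2} = 1.960.
Power = Φ(δ − 1.960) + Φ(−δ − 1.960) = Φ(1.569) + Φ(-5.489) = 0.9416 + 0.0000 = 0.9416.

Power ≈ 0.942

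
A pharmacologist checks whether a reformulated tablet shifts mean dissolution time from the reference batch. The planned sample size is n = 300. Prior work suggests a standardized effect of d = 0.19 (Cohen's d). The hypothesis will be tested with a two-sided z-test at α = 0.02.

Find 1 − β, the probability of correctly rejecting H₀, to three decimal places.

Noncentrality parameter: δ = d·√n = 0.19 × √300 = 3.2909
Two-sided α = 0.02 → critical value z_{0.01} = 2.326.
Power = Φ(δ − 2.326) + Φ(−δ − 2.326) = Φ(0.965) + Φ(-5.617) = 0.8326 + 0.0000 = 0.8326.

Power ≈ 0.833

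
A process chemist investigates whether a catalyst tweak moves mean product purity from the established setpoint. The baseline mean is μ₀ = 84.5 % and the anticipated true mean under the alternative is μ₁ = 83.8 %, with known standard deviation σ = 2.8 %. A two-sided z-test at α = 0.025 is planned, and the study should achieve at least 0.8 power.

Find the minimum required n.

n = 153

Standardized effect: d = |μ₁ − μ₀| / σ = |83.8 − 84.5| / 2.8 = 0.2500
Set Φ(δ − 2.241) = 0.8; then δ − 2.241 = Φ⁻¹(0.8) = 0.842, giving δ = 3.083.
(For δ > 0 the lower-tail rejection region contributes negligibly to power, so the one-term inversion is standard.)
δ = d·√n ⇒ n = (δ/d)² = (3.083 / 0.2500)² = 152.08.
Rounding up, n = 153.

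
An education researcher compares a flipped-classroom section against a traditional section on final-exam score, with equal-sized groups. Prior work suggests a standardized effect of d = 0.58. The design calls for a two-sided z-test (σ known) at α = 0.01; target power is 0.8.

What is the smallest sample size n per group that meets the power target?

For power 0.8 need Φ(δ − z_{0.005}) = 0.8, so δ = z_{0.005} + z_{0.20} = 2.576 + 0.842 = 3.417.
(For δ > 0 the lower-tail rejection region contributes negligibly to power, so the one-term inversion is standard.)
δ = d·√(n/2) ⇒ n = 2(δ/d)² = 2 × (3.417 / 0.58)² = 69.44.
Rounding up, n = 70 per group.

n = 70 per group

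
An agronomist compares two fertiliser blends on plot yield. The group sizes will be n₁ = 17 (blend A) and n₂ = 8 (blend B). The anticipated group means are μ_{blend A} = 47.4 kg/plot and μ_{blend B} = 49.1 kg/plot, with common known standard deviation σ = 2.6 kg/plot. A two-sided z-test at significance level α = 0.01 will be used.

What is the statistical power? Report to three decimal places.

Power ≈ 0.147

Standardized effect: d = |μ_{blend A} − μ_{blend B}| / σ = |47.4 − 49.1| / 2.6 = 0.6538
Noncentrality parameter: δ = d / √(1/n₁ + 1/n₂) = 0.6538 / √(1/17 + 1/8) = 1.5250
Two-sided α = 0.01 → critical value z_{0.005} = 2.576.
Power = Φ(δ − 2.576) + Φ(−δ − 2.576) = Φ(-1.051) + Φ(-4.101) = 0.1467 + 0.0000 = 0.1467.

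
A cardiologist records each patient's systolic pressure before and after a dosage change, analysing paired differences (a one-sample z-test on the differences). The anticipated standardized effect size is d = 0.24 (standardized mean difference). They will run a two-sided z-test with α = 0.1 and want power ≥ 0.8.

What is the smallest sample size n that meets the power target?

Set Φ(δ − 1.645) = 0.8; then δ − 1.645 = Φ⁻¹(0.8) = 0.842, giving δ = 2.486.
(For δ > 0 the lower-tail rejection region contributes negligibly to power, so the one-term inversion is standard.)
δ = d·√n ⇒ n = (δ/d)² = (2.486 / 0.24)² = 107.34.
Rounding up, n = 108.

n = 108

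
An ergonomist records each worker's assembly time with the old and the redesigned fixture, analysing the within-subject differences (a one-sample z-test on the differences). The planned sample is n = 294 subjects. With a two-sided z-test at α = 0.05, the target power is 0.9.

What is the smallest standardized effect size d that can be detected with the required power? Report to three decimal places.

Required noncentrality: δ = z_{0.025} + z_{0.10} = 1.960 + 1.282 = 3.242.
(Lower-tail contribution to power is negligible for δ > 0.)
δ = d·√n ⇒ d = δ/√n = 3.242/√294 = 0.1890.

d ≈ 0.189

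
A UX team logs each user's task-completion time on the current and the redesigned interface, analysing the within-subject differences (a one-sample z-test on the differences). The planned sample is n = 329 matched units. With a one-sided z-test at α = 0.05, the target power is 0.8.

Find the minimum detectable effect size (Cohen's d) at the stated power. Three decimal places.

Required noncentrality: δ = z_{0.05} + z_{0.20} = 1.645 + 0.842 = 2.486.
δ = d·√n ⇒ d = δ/√n = 2.486/√329 = 0.1371.

d ≈ 0.137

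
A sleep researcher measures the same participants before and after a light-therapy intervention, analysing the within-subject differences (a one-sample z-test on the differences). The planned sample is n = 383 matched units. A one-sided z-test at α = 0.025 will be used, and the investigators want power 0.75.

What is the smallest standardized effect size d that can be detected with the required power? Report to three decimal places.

Need Φ(δ − 1.960) = 0.75, so δ = 1.960 + 0.674 = 2.634.
δ = d·√n ⇒ d = δ/√n = 2.634/√383 = 0.1346.

d ≈ 0.135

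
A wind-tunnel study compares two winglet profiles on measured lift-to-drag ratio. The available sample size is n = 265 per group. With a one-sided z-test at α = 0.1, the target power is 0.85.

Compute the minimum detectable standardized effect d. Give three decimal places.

Required noncentrality: δ = z_{0.1} + z_{0.15} = 1.282 + 1.036 = 2.318.
δ = d·√(n/2) ⇒ d = δ/√(n/2) = 2.318/√(265/2) = 0.2014.

d ≈ 0.201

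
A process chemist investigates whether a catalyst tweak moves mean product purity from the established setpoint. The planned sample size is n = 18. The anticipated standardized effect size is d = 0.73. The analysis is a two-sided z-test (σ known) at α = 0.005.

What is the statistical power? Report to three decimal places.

Power ≈ 0.614

Noncentrality parameter: δ = d·√n = 0.73 × √18 = 3.0971
Two-sided α = 0.005 → critical value z_{0.0025} = 2.807.
Power = Φ(δ − 2.807) + Φ(−δ − 2.807) = Φ(0.290) + Φ(-5.904) = 0.6141 + 0.0000 = 0.6141.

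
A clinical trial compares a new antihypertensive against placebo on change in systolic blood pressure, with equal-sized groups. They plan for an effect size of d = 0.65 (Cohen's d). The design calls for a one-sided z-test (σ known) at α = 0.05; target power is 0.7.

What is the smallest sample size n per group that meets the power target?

For power 0.7 need Φ(δ − z_{0.05}) = 0.7, so δ = z_{0.05} + z_{0.30} = 1.645 + 0.524 = 2.169.
δ = d·√(n/2) ⇒ n = 2(δ/d)² = 2 × (2.169 / 0.65)² = 22.28.
Rounding up, n = 23 per group.

n = 23 per group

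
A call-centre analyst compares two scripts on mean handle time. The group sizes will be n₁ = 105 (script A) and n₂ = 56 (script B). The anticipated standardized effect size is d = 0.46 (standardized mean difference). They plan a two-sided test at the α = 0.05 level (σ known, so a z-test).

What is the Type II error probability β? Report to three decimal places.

β ≈ 0.206

Noncentrality parameter: δ = d / √(1/n₁ + 1/n₂) = 0.46 / √(1/105 + 1/56) = 2.7799
Critical value for a two-sided test at α = 0.05: z_{α/2} = 1.960.
Power = Φ(δ − 1.960) + Φ(−δ − 1.960) = Φ(0.820) + Φ(-4.740) = 0.7939 + 0.0000 = 0.7939.
Type II error: β = 1 − power = 1 − 0.7939 = 0.2061.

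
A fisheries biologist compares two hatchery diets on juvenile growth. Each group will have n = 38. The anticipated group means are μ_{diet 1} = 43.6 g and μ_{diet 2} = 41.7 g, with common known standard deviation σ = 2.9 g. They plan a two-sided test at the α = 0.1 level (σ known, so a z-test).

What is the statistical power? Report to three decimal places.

Power ≈ 0.887

Standardized effect: d = |μ_{diet 1} − μ_{diet 2}| / σ = |43.6 − 41.7| / 2.9 = 0.6552
Noncentrality parameter: δ = d·√(n/2) = 0.6552 × √(38/2) = 2.8558
Critical value for a two-sided test at α = 0.1: z_{α/2} = 1.645.
Power = Φ(δ − 1.645) + Φ(−δ − 1.645) = Φ(1.211) + Φ(-4.501) = 0.8870 + 0.0000 = 0.8871.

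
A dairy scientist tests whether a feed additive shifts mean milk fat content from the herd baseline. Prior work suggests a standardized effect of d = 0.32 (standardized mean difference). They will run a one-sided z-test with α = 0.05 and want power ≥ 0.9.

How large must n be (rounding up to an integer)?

n = 84

For power 0.9 need Φ(δ − z_{0.05}) = 0.9, so δ = z_{0.05} + z_{0.10} = 1.645 + 1.282 = 2.926.
δ = d·√n ⇒ n = (δ/d)² = (2.926 / 0.32)² = 83.63.
Round up to the next whole unit.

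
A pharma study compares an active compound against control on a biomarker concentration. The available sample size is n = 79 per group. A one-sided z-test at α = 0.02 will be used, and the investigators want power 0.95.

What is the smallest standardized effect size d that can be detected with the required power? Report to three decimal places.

Required noncentrality: δ = z_{0.02} + z_{0.05} = 2.054 + 1.645 = 3.699.
δ = d·√(n/2) ⇒ d = δ/√(n/2) = 3.699/√(79/2) = 0.5885.

d ≈ 0.588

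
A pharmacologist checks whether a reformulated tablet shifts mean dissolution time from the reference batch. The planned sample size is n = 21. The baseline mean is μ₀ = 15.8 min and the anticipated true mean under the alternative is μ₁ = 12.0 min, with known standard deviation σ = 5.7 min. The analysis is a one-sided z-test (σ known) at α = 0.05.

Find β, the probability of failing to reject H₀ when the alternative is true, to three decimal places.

Standardized effect: d = |μ₁ − μ₀| / σ = |12.0 − 15.8| / 5.7 = 0.6667
Noncentrality parameter: λ = d·√n = 0.6667 × √21 = 3.0551
Critical value for a one-sided test at α = 0.05: z_α = 1.645.
Power = P(Z > 1.645 − λ) = Φ(1.410) = 0.9208.
Type II error: β = 1 − power = 1 − 0.9208 = 0.0792.

β ≈ 0.079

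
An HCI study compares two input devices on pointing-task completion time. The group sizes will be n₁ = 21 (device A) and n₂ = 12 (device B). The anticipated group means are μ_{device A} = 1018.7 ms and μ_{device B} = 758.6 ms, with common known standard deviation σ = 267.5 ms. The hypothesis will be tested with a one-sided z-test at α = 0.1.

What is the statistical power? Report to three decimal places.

Power ≈ 0.920

Standardized effect: d = |μ_{device A} − μ_{device B}| / σ = |1018.7 − 758.6| / 267.5 = 0.9723
Noncentrality parameter: δ = d / √(1/n₁ + 1/n₂) = 0.9723 / √(1/21 + 1/12) = 2.6870
One-sided α = 0.1 → critical value z_{0.1} = 1.282.
Power = P(Z > 1.282 − δ) = Φ(1.405) = 0.9200.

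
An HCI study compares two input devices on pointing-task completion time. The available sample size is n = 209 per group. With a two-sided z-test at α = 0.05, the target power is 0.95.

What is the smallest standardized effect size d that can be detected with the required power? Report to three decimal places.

d ≈ 0.353

Required noncentrality: δ = z_{0.025} + z_{0.05} = 1.960 + 1.645 = 3.605.
(Lower-tail contribution to power is negligible for δ > 0.)
δ = d·√(n/2) ⇒ d = δ/√(n/2) = 3.605/√(209/2) = 0.3526.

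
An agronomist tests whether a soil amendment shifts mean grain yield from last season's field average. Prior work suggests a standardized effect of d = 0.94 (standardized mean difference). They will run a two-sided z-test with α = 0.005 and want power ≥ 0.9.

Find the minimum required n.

n = 19

Set Φ(δ − 2.807) = 0.9; then δ − 2.807 = Φ⁻¹(0.9) = 1.282, giving δ = 4.089.
(Ignoring the negligible lower-tail rejection probability gives the usual closed-form inversion.)
δ = d·√n ⇒ n = (δ/d)² = (4.089 / 0.94)² = 18.92.
Rounding up, n = 19.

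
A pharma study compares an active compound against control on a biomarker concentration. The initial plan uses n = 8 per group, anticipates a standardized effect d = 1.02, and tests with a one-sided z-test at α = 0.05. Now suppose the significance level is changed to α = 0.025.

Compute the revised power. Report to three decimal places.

Power ≈ 0.532

δ = d·√(n/2) = 1.02 × √(8/2) = 2.0400 (unchanged). New critical value: z_{0.025} = 1.960.
Revised power = Φ(δ − 1.960) = Φ(0.080) = 0.5319.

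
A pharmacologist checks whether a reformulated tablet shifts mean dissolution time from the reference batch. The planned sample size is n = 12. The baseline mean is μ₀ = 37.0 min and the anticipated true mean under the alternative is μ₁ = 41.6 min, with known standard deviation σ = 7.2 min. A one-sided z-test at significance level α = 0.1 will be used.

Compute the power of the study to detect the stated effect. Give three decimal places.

Power ≈ 0.824

Standardized effect: d = |μ₁ − μ₀| / σ = |41.6 − 37.0| / 7.2 = 0.6389
Noncentrality parameter: δ = d·√n = 0.6389 × √12 = 2.2132
Critical value for a one-sided test at α = 0.1: z_α = 1.282.
Power = P(Z > 1.282 − δ) = Φ(0.932) = 0.8242.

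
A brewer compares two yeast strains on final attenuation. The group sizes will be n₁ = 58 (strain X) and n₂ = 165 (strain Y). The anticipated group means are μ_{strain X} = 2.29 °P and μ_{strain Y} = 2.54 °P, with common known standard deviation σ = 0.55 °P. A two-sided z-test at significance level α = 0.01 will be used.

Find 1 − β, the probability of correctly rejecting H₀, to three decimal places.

Standardized effect: d = |μ_{strain X} − μ_{strain Y}| / σ = |2.29 − 2.54| / 0.55 = 0.4545
Noncentrality parameter: δ = d / √(1/n₁ + 1/n₂) = 0.4545 / √(1/58 + 1/165) = 2.9777
Two-sided α = 0.01 → critical value z_{0.005} = 2.576.
Power = Φ(δ − 2.576) + Φ(−δ − 2.576) = Φ(0.402) + Φ(-5.554) = 0.6561 + 0.0000 = 0.6561.

Power ≈ 0.656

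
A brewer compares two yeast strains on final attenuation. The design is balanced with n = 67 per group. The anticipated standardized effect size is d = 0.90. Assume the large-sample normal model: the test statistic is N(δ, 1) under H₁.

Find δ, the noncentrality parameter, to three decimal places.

δ ≈ 5.209

The noncentrality parameter scales effect size by the design's sample-size factor: δ = d·√(n/2) = 0.90 × √(67/2) = 5.2091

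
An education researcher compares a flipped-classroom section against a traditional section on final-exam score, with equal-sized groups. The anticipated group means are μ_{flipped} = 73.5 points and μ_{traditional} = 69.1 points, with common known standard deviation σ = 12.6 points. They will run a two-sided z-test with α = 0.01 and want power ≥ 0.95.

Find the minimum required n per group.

Standardized effect: d = |μ_{flipped} − μ_{traditional}| / σ = |73.5 − 69.1| / 12.6 = 0.3492
For power 0.95 need Φ(δ − z_{0.005}) = 0.95, so δ = z_{0.005} + z_{0.05} = 2.576 + 1.645 = 4.221.
(For δ > 0 the lower-tail rejection region contributes negligibly to power, so the one-term inversion is standard.)
δ = d·√(n/2) ⇒ n = 2(δ/d)² = 2 × (4.221 / 0.3492)² = 292.17.
Rounding up, n = 293 per group.

n = 293 per group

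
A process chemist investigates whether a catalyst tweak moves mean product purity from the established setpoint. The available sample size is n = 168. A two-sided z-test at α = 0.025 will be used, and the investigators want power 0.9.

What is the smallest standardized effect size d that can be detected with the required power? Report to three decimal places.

d ≈ 0.272

Need Φ(δ − 2.241) = 0.9, so δ = 2.241 + 1.282 = 3.523.
(Lower-tail contribution to power is negligible for δ > 0.)
δ = d·√n ⇒ d = δ/√n = 3.523/√168 = 0.2718.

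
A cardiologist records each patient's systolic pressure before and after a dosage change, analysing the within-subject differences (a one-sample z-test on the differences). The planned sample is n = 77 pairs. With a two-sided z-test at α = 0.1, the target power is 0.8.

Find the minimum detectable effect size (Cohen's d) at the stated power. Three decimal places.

d ≈ 0.283

Need Φ(δ − 1.645) = 0.8, so δ = 1.645 + 0.842 = 2.486.
(The second rejection-region term Φ(−δ − z_{α/2}) is negligible and dropped.)
δ = d·√n ⇒ d = δ/√n = 2.486/√77 = 0.2834.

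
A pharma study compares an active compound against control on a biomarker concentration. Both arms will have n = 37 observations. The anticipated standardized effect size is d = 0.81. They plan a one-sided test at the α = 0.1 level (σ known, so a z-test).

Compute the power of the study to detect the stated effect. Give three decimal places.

Power ≈ 0.986

Noncentrality parameter: δ = d·√(n/2) = 0.81 × √(37/2) = 3.4839
Critical value for a one-sided test at α = 0.1: z_α = 1.282.
Power = Φ(δ − 1.282) = Φ(2.202) = 0.9862.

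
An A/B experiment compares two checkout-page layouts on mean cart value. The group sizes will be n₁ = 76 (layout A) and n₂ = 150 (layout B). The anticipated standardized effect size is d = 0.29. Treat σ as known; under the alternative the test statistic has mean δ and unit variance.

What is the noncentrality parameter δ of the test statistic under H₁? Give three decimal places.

δ ≈ 2.060

The noncentrality parameter scales effect size by the design's sample-size factor: δ = d / √(1/n₁ + 1/n₂) = 0.29 / √(1/76 + 1/150) = 2.0597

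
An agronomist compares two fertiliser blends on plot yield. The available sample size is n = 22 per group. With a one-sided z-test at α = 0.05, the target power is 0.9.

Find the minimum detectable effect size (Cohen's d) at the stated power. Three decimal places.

d ≈ 0.882

Required noncentrality: δ = z_{0.05} + z_{0.10} = 1.645 + 1.282 = 2.926.
δ = d·√(n/2) ⇒ d = δ/√(n/2) = 2.926/√(22/2) = 0.8823.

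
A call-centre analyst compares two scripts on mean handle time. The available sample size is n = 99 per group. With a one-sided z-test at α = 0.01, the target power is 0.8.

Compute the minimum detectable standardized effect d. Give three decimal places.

d ≈ 0.450

Need Φ(δ − 2.326) = 0.8, so δ = 2.326 + 0.842 = 3.168.
δ = d·√(n/2) ⇒ d = δ/√(n/2) = 3.168/√(99/2) = 0.4503.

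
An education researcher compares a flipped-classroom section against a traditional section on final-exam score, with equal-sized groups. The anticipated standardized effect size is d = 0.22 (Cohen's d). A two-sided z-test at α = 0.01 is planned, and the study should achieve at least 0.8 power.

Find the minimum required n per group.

n = 483 per group

For power 0.8 need Φ(δ − z_{0.005}) = 0.8, so δ = z_{0.005} + z_{0.20} = 2.576 + 0.842 = 3.417.
(For δ > 0 the lower-tail rejection region contributes negligibly to power, so the one-term inversion is standard.)
δ = d·√(n/2) ⇒ n = 2(δ/d)² = 2 × (3.417 / 0.22)² = 482.60.
Round up to the next whole unit.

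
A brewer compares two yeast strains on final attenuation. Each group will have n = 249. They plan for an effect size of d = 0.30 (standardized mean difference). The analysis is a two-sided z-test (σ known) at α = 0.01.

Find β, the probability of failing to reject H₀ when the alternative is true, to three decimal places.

β ≈ 0.220

Noncentrality parameter: δ = d·√(n/2) = 0.30 × √(249/2) = 3.3474
Critical value for a two-sided test at α = 0.01: z_{α/2} = 2.576.
Power = Φ(δ − 2.576) + Φ(−δ − 2.576) = Φ(0.772) + Φ(-5.923) = 0.7798 + 0.0000 = 0.7798.
Type II error: β = 1 − power = 1 − 0.7798 = 0.2202.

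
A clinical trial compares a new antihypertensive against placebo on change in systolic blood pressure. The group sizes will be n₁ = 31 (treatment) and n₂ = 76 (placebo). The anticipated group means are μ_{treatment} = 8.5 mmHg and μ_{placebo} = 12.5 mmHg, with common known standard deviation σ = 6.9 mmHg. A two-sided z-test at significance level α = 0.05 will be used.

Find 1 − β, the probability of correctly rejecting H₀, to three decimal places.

Standardized effect: d = |μ_{treatment} − μ_{placebo}| / σ = |8.5 − 12.5| / 6.9 = 0.5797
Noncentrality parameter: δ = d / √(1/n₁ + 1/n₂) = 0.5797 / √(1/31 + 1/76) = 2.7202
Critical value for a two-sided test at α = 0.05: z_{α/2} = 1.960.
Power = Φ(δ − 1.960) + Φ(−δ − 1.960) = Φ(0.760) + Φ(-4.680) = 0.7765 + 0.0000 = 0.7765.

Power ≈ 0.776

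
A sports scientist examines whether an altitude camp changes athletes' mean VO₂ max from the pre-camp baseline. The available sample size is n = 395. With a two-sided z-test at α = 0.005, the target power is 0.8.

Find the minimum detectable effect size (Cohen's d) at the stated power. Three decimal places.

Need Φ(δ − 2.807) = 0.8, so δ = 2.807 + 0.842 = 3.649.
(The second rejection-region term Φ(−δ − z_{α/2}) is negligible and dropped.)
δ = d·√n ⇒ d = δ/√n = 3.649/√395 = 0.1836.

d ≈ 0.184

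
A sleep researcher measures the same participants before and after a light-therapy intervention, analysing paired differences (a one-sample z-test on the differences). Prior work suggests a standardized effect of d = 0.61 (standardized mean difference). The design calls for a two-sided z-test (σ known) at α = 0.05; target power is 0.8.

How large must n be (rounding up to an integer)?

For power 0.8 need Φ(δ − z_{0.025}) = 0.8, so δ = z_{0.025} + z_{0.20} = 1.960 + 0.842 = 2.802.
(Ignoring the negligible lower-tail rejection probability gives the usual closed-form inversion.)
δ = d·√n ⇒ n = (δ/d)² = (2.802 / 0.61)² = 21.09.
Round up to the next whole unit.

n = 22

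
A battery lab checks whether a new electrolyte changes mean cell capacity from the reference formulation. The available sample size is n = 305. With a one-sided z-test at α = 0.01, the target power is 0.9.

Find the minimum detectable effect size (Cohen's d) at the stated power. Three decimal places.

Need Φ(δ − 2.326) = 0.9, so δ = 2.326 + 1.282 = 3.608.
δ = d·√n ⇒ d = δ/√n = 3.608/√305 = 0.2066.

d ≈ 0.207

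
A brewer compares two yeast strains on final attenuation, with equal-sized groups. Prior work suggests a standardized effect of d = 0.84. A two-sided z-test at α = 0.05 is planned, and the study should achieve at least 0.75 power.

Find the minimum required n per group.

For power 0.75 need Φ(δ − z_{0.025}) = 0.75, so δ = z_{0.025} + z_{0.25} = 1.960 + 0.674 = 2.634.
(For δ > 0 the lower-tail rejection region contributes negligibly to power, so the one-term inversion is standard.)
δ = d·√(n/2) ⇒ n = 2(δ/d)² = 2 × (2.634 / 0.84)² = 19.67.
Round up to the next whole unit.

n = 20 per group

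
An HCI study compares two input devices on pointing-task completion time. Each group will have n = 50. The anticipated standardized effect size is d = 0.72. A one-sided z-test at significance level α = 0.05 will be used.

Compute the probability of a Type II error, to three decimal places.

Noncentrality parameter: δ = d·√(n/2) = 0.72 × √(50/2) = 3.6000
Critical value for a one-sided test at α = 0.05: z_α = 1.645.
Power = Φ(δ − 1.645) = Φ(1.955) = 0.9747.
Type II error: β = 1 − power = 1 − 0.9747 = 0.0253.

β ≈ 0.025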